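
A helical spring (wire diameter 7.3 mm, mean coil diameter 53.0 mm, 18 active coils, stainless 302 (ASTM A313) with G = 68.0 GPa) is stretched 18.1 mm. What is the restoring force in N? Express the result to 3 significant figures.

163 N

k = Gd⁴/(8D³N_a) = (68.0×10³)(7.3⁴)/(8·53.0³·18) = 9.0076 N/mm
F = k·δ = 9.0076 × 18.1 = 163.04 N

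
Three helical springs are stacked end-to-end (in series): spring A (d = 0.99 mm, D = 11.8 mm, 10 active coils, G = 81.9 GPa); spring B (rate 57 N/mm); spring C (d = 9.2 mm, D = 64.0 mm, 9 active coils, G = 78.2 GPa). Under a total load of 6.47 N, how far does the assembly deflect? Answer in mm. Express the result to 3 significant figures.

k_A = Gd⁴/(8D³N_a) = (81.9×10³)(0.99⁴)/(8·11.8³·10) = 0.59853 N/mm
k_C = Gd⁴/(8D³N_a) = (78.2×10³)(9.2⁴)/(8·64.0³·9) = 29.681 N/mm
Series: 1/k_eq = 1/0.59853 + 1/57 + 1/29.681 = 1.722; k_eq = 0.58073 N/mm
δ = F/k_eq = 6.47/0.58073 = 11.141 mm

11.1 mm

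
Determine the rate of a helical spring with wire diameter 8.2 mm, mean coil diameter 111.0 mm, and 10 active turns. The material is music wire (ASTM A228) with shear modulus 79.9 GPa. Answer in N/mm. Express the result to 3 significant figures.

3.30 N/mm

k = Gd⁴/(8D³N_a) = (79.9×10³ × 8.2⁴) / (8 × 111.0³ × 10)
  = 3.61245e+08 / 1.0941e+08 = 3.3017 N/mm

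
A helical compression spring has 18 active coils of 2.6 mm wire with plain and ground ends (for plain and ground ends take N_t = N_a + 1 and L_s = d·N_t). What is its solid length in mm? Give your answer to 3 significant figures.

49.4 mm

plain and ground ends: N_t = N_a + 1 = 18 + 1 = 19
L_s = d·N_t = 2.6 × 19 = 49.4 mm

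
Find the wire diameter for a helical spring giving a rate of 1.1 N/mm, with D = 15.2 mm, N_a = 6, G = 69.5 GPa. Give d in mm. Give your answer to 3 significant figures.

1.28 mm

d = (8D³N_a·k / G)^(1/4) = (8·15.2³·6·1.1 / (69.5×10³))^0.25
  = (2.668)^0.25 = 1.2780 mm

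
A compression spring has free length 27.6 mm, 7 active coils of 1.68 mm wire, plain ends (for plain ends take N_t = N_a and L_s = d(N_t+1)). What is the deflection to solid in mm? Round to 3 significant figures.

N_t = 7; L_s = 1.68·8 = 13.44 mm
δ_solid = L₀ − L_s = 27.6 − 13.44 = 14.16 mm

14.2 mm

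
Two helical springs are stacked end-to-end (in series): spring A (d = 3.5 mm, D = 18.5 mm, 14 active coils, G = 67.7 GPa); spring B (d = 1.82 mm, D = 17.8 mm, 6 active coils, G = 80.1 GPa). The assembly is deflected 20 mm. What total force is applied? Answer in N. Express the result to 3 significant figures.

52.9 N

k_A = Gd⁴/(8D³N_a) = (67.7×10³)(3.5⁴)/(8·18.5³·14) = 14.326 N/mm
k_B = Gd⁴/(8D³N_a) = (80.1×10³)(1.82⁴)/(8·17.8³·6) = 3.2465 N/mm
Series: 1/k_eq = 1/14.326 + 1/3.2465 = 0.37783; k_eq = 2.6467 N/mm
F = k_eq·δ = 2.6467·20 = 52.934 N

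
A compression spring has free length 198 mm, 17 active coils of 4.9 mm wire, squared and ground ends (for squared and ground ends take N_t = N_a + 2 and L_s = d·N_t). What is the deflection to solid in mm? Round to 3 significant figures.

N_t = 19; L_s = 4.9·19 = 93.1 mm
δ_solid = L₀ − L_s = 198 − 93.1 = 104.9 mm

105 mm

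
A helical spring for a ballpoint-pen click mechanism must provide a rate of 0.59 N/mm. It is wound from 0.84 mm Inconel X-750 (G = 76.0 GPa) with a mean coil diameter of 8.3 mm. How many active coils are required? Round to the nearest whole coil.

14

N_a = Gd⁴/(8D³k) = (76.0×10³ × 0.84⁴)/(8 × 8.3³ × 0.59)
    = 37838.2 / 2698.83 = 14.02 → 14 coils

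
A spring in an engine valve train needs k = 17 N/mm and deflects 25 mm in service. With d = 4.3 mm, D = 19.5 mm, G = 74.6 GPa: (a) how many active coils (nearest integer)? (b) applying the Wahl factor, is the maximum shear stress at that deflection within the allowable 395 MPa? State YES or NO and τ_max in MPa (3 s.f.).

(a) 25 coils; (b) YES, τ_max = 362 MPa

N_a = Gd⁴/(8D³k) = (74.6×10³)(4.3⁴)/(8·19.5³·17) = 25.29 → N_a = 25
Actual rate k = Gd⁴/(8D³·25) = 17.198 N/mm
Working load F = kδ = 17.198·25 = 429.95 N
C = 19.5/4.3 = 4.5349; K_W = (4C−1)/(4C−4)+0.615/C = 1.3478
τ_max = K_W·8FD/(πd³) = 1.3478·268.53 = 361.92 MPa
τ_max ≤ 395 MPa → acceptable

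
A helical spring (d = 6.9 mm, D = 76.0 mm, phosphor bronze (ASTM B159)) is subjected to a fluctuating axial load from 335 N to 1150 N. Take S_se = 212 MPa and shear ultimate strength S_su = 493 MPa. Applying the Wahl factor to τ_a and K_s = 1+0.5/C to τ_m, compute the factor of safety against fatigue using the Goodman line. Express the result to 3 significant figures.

C = D/d = 76.0/6.9 = 11.0145; K_W = (4C−1)/(4C−4)+0.615/C = 1.1307; K_s = 1+0.5/C = 1.0454
F_a = (F_max−F_min)/2 = 407.5 N; F_m = (F_max+F_min)/2 = 742.5 N
τ_a = K_W·8F_aD/(πd³) = 1.1307 × 240.07 = 271.45 MPa
τ_m = K_s·8F_mD/(πd³) = 1.0454 × 437.42 = 457.28 MPa
Goodman: 1/n_f = τ_a/S_se + τ_m/S_su = 271.45/212 + 457.28/493 = 1.28043 + 0.92755 = 2.208
n_f = 1/2.208 = 0.4529

0.453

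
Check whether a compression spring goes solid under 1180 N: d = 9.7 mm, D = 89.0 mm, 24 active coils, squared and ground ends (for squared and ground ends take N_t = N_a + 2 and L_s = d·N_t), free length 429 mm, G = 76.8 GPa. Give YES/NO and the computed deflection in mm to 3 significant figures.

k = Gd⁴/(8D³N_a) = (76.8×10³)(9.7⁴)/(8·89.0³·24) = 5.0232 N/mm
N_t = 26; L_s = 9.7·26 = 252.2 mm; δ_solid = L₀ − L_s = 429 − 252.2 = 176.8 mm
δ = F/k = 1180/5.0232 = 234.91 mm
δ ≥ δ_solid → spring goes solid

YES, δ = 235 mm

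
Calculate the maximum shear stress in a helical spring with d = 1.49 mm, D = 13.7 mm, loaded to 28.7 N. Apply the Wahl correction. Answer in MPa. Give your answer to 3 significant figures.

351 MPa

Spring index C = D/d = 13.7/1.49 = 9.1946
K_W = (4C−1)/(4C−4) + 0.615/C = 35.779/32.779 + 0.0669 = 1.1584
τ₀ = 8FD/(πd³) = 8·28.7·13.7/(π·1.49³) = 3145.52/10.392 = 302.68 MPa
τ_max = K·τ₀ = 1.1584 × 302.68 = 350.63 MPa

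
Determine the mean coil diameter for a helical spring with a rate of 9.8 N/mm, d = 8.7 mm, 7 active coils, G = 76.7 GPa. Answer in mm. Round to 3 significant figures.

92.9 mm

D = (Gd⁴/(8N_a·k))^(1/3) = (76.7×10³·8.7⁴/(8·7·9.8))^(1/3)
  = (800679)^(1/3) = 92.8580 mm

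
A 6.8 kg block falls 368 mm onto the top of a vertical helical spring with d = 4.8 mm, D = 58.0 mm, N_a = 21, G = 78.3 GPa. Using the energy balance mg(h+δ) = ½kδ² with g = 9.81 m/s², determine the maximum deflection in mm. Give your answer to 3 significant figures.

k = Gd⁴/(8D³N_a) = (78.3×10³)(4.8⁴)/(8·58.0³·21) = 1.268 N/mm
W = mg = 6.8 × 9.81 = 66.708 N
½kδ² − Wδ − Wh = 0 → δ = (W + √(W² + 2kWh))/k
δ = (66.708 + √(4450 + 62257.1))/1.268 = (66.708 + 258.28)/1.268 = 256.29 mm

256 mm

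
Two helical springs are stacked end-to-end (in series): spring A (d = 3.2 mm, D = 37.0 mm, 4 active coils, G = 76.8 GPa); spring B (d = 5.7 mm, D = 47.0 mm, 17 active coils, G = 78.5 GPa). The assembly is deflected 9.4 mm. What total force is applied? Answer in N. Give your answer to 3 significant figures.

25.3 N

k_A = Gd⁴/(8D³N_a) = (76.8×10³)(3.2⁴)/(8·37.0³·4) = 4.9683 N/mm
k_B = Gd⁴/(8D³N_a) = (78.5×10³)(5.7⁴)/(8·47.0³·17) = 5.8686 N/mm
Series: 1/k_eq = 1/4.9683 + 1/5.8686 = 0.37167; k_eq = 2.6905 N/mm
F = k_eq·δ = 2.6905·9.4 = 25.291 N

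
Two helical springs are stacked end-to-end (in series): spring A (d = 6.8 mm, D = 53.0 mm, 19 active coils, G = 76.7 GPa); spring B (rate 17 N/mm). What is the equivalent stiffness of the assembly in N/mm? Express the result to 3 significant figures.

k_A = Gd⁴/(8D³N_a) = (76.7×10³)(6.8⁴)/(8·53.0³·19) = 7.247 N/mm
Series: 1/k_eq = 1/7.247 + 1/17 = 0.19681; k_eq = 5.081 N/mm

5.08 N/mm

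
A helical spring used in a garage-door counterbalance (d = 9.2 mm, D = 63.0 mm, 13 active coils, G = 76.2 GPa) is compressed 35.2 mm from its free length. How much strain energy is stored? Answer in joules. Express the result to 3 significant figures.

13.0 J

k = Gd⁴/(8D³N_a) = (76.2×10³)(9.2⁴)/(8·63.0³·13) = 20.992 N/mm
U = ½kδ² = 0.5 × 20.992 × 35.2² = 13005 N·mm = 13.005 J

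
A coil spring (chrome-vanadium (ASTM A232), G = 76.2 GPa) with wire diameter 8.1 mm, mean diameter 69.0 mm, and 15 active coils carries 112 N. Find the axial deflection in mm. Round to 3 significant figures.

13.5 mm

k = Gd⁴/(8D³N_a) = (76.2×10³)(8.1⁴)/(8·69.0³·15) = 8.3208 N/mm
δ = F/k = 112 / 8.3208 = 13.46 mm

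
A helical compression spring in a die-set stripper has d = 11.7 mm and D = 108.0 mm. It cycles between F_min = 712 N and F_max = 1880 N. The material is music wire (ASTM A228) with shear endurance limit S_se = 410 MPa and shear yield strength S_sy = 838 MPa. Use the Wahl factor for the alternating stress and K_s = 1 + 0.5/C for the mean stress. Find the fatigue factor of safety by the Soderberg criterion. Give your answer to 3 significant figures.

C = D/d = 108.0/11.7 = 9.2308; K_W = (4C−1)/(4C−4)+0.615/C = 1.1577; K_s = 1+0.5/C = 1.0542
F_a = (F_max−F_min)/2 = 584 N; F_m = (F_max+F_min)/2 = 1296 N
τ_a = K_W·8F_aD/(πd³) = 1.1577 × 100.28 = 116.1 MPa
τ_m = K_s·8F_mD/(πd³) = 1.0542 × 222.54 = 234.6 MPa
Soderberg: 1/n_f = τ_a/S_se + τ_m/S_sy = 116.1/410 + 234.6/838 = 0.28317 + 0.27995 = 0.56312
n_f = 1/0.56312 = 1.776

1.78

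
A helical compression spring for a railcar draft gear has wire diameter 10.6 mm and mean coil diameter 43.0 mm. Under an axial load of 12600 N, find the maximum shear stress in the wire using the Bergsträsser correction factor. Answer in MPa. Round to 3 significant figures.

Spring index C = D/d = 43.0/10.6 = 4.0566
K_B = (4C+2)/(4C−3) = 18.226/13.226 = 1.3780
τ₀ = 8FD/(πd³) = 8·12600·43.0/(π·10.6³) = 4.3344e+06/3741.7 = 1158.4 MPa
τ_max = K·τ₀ = 1.3780 × 1158.4 = 1596.3 MPa

1600 MPa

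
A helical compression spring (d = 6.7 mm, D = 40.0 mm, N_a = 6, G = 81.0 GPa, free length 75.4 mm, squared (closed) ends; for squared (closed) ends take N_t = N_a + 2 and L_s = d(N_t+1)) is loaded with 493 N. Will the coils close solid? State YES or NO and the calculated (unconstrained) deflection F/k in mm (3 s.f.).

k = Gd⁴/(8D³N_a) = (81.0×10³)(6.7⁴)/(8·40.0³·6) = 53.133 N/mm
N_t = 8; L_s = 6.7·9 = 60.3 mm; δ_solid = L₀ − L_s = 75.4 − 60.3 = 15.1 mm
δ = F/k = 493/53.133 = 9.2786 mm
δ < δ_solid → spring does not go solid

NO, δ = 9.28 mm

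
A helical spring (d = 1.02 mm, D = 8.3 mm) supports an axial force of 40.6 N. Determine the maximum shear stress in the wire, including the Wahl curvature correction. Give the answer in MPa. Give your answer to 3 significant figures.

955 MPa

Spring index C = D/d = 8.3/1.02 = 8.1373
K_W = (4C−1)/(4C−4) + 0.615/C = 31.549/28.549 + 0.0756 = 1.1807
τ₀ = 8FD/(πd³) = 8·40.6·8.3/(π·1.02³) = 2695.84/3.3339 = 808.62 MPa
τ_max = K·τ₀ = 1.1807 × 808.62 = 954.7 MPa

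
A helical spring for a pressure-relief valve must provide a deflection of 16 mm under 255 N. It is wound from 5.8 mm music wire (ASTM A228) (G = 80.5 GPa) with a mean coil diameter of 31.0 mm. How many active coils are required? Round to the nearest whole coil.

Required rate k = F/δ = 255/16 = 15.938 N/mm
N_a = Gd⁴/(8D³k) = (80.5×10³ × 5.8⁴)/(8 × 31.0³ × 15.938)
    = 9.10978e+07 / 3.79835e+06 = 23.98 → 24 coils

24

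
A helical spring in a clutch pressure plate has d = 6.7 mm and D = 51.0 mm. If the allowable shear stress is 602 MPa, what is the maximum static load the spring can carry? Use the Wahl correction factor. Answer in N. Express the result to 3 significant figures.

1170 N

C = D/d = 51.0/6.7 = 7.6119
K_W = (4C−1)/(4C−4) + 0.615/C = 29.448/26.448 + 0.0808 = 1.1942
τ_max = K·8FD/(πd³) → F_max = τ_allow·πd³/(8DK)
F_max = 602·π·6.7³/(8·51.0·1.1942) = 5.6881e+05/487.24 = 1167.4 N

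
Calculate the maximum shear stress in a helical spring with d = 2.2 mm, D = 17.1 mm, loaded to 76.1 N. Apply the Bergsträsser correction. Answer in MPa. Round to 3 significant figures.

367 MPa

Spring index C = D/d = 17.1/2.2 = 7.7727
K_B = (4C+2)/(4C−3) = 33.091/28.091 = 1.1780
τ₀ = 8FD/(πd³) = 8·76.1·17.1/(π·2.2³) = 10410.5/33.452 = 311.21 MPa
τ_max = K·τ₀ = 1.1780 × 311.21 = 366.6 MPa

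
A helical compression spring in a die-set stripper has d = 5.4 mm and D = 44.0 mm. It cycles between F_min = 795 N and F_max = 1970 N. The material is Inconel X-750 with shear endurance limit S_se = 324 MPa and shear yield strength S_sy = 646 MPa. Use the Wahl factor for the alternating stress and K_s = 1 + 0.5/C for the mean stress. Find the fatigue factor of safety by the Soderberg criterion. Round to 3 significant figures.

C = D/d = 44.0/5.4 = 8.1481; K_W = (4C−1)/(4C−4)+0.615/C = 1.1804; K_s = 1+0.5/C = 1.0614
F_a = (F_max−F_min)/2 = 587.5 N; F_m = (F_max+F_min)/2 = 1382.5 N
τ_a = K_W·8F_aD/(πd³) = 1.1804 × 418.04 = 493.46 MPa
τ_m = K_s·8F_mD/(πd³) = 1.0614 × 983.73 = 1044.1 MPa
Soderberg: 1/n_f = τ_a/S_se + τ_m/S_sy = 493.46/324 + 1044.1/646 = 1.52301 + 1.61625 = 3.1393
n_f = 1/3.1393 = 0.3185

0.319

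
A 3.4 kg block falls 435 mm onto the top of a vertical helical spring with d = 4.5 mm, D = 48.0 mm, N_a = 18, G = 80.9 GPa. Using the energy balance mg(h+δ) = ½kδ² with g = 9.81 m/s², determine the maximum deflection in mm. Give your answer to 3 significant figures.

135 mm

k = Gd⁴/(8D³N_a) = (80.9×10³)(4.5⁴)/(8·48.0³·18) = 2.0831 N/mm
W = mg = 3.4 × 9.81 = 33.354 N
½kδ² − Wδ − Wh = 0 → δ = (W + √(W² + 2kWh))/k
δ = (33.354 + √(1112.5 + 60447.7))/2.0831 = (33.354 + 248.11)/2.0831 = 135.12 mm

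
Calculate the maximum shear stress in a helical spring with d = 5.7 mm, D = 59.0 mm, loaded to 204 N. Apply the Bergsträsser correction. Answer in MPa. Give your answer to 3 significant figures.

187 MPa

Spring index C = D/d = 59.0/5.7 = 10.3509
K_B = (4C+2)/(4C−3) = 43.404/38.404 = 1.1302
τ₀ = 8FD/(πd³) = 8·204·59.0/(π·5.7³) = 96288/581.8 = 165.5 MPa
τ_max = K·τ₀ = 1.1302 × 165.5 = 187.05 MPa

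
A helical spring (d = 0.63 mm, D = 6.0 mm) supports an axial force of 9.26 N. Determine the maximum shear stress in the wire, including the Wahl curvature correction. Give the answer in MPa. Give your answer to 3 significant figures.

Spring index C = D/d = 6.0/0.63 = 9.5238
K_W = (4C−1)/(4C−4) + 0.615/C = 37.095/34.095 + 0.0646 = 1.1526
τ₀ = 8FD/(πd³) = 8·9.26·6.0/(π·0.63³) = 444.48/0.78555 = 565.82 MPa
τ_max = K·τ₀ = 1.1526 × 565.82 = 652.15 MPa

652 MPa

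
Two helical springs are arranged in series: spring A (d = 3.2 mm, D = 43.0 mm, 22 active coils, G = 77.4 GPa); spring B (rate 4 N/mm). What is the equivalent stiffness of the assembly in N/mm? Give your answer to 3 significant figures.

0.507 N/mm

k_A = Gd⁴/(8D³N_a) = (77.4×10³)(3.2⁴)/(8·43.0³·22) = 0.57999 N/mm
Series: 1/k_eq = 1/0.57999 + 1/4 = 1.9742; k_eq = 0.50654 N/mm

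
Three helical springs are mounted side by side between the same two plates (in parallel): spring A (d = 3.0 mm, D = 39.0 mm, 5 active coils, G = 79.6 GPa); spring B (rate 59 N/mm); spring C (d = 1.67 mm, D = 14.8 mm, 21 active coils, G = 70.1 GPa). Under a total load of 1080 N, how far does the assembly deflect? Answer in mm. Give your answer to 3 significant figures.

17.2 mm

k_A = Gd⁴/(8D³N_a) = (79.6×10³)(3.0⁴)/(8·39.0³·5) = 2.7173 N/mm
k_C = Gd⁴/(8D³N_a) = (70.1×10³)(1.67⁴)/(8·14.8³·21) = 1.0011 N/mm
Parallel: k_eq = 2.7173 + 59 + 1.0011 = 62.718 N/mm
δ = F/k_eq = 1080/62.718 = 17.22 mm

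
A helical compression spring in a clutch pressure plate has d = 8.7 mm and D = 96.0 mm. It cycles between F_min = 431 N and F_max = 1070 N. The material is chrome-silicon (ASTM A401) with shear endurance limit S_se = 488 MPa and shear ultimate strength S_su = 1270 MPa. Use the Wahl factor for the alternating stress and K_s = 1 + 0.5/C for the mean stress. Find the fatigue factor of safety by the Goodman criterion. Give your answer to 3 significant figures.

C = D/d = 96.0/8.7 = 11.0345; K_W = (4C−1)/(4C−4)+0.615/C = 1.1305; K_s = 1+0.5/C = 1.0453
F_a = (F_max−F_min)/2 = 319.5 N; F_m = (F_max+F_min)/2 = 750.5 N
τ_a = K_W·8F_aD/(πd³) = 1.1305 × 118.61 = 134.09 MPa
τ_m = K_s·8F_mD/(πd³) = 1.0453 × 278.61 = 291.24 MPa
Goodman: 1/n_f = τ_a/S_se + τ_m/S_su = 134.09/488 + 291.24/1270 = 0.27477 + 0.22932 = 0.50409
n_f = 1/0.50409 = 1.984

1.98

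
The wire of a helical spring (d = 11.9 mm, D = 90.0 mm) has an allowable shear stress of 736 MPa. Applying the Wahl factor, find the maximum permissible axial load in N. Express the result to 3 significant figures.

C = D/d = 90.0/11.9 = 7.5630
K_W = (4C−1)/(4C−4) + 0.615/C = 29.252/26.252 + 0.0813 = 1.1956
τ_max = K·8FD/(πd³) → F_max = τ_allow·πd³/(8DK)
F_max = 736·π·11.9³/(8·90.0·1.1956) = 3.8964e+06/860.83 = 4526.4 N

4530 N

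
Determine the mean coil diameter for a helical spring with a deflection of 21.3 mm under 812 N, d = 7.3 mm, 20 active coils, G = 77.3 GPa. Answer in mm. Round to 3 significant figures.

33.0 mm

Required rate k = F/δ = 812/21.3 = 38.122 N/mm
D = (Gd⁴/(8N_a·k))^(1/3) = (77.3×10³·7.3⁴/(8·20·38.122))^(1/3)
  = (35989.4)^(1/3) = 33.0160 mm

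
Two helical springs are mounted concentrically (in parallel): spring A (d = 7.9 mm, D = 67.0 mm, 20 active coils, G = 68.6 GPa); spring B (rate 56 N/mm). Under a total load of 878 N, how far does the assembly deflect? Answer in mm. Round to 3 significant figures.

14.3 mm

k_A = Gd⁴/(8D³N_a) = (68.6×10³)(7.9⁴)/(8·67.0³·20) = 5.5525 N/mm
Parallel: k_eq = 5.5525 + 56 = 61.552 N/mm
δ = F/k_eq = 878/61.552 = 14.264 mm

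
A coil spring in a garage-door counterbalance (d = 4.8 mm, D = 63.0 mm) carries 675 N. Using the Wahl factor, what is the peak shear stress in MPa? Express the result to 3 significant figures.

Spring index C = D/d = 63.0/4.8 = 13.1250
K_W = (4C−1)/(4C−4) + 0.615/C = 51.500/48.500 + 0.0469 = 1.1087
τ₀ = 8FD/(πd³) = 8·675·63.0/(π·4.8³) = 340200/347.44 = 979.18 MPa
τ_max = K·τ₀ = 1.1087 × 979.18 = 1085.6 MPa

1090 MPa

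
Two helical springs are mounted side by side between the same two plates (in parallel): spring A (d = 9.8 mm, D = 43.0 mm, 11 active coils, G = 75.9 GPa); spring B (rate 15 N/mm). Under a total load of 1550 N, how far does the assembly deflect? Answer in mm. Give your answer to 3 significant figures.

k_A = Gd⁴/(8D³N_a) = (75.9×10³)(9.8⁴)/(8·43.0³·11) = 100.06 N/mm
Parallel: k_eq = 100.06 + 15 = 115.06 N/mm
δ = F/k_eq = 1550/115.06 = 13.471 mm

13.5 mm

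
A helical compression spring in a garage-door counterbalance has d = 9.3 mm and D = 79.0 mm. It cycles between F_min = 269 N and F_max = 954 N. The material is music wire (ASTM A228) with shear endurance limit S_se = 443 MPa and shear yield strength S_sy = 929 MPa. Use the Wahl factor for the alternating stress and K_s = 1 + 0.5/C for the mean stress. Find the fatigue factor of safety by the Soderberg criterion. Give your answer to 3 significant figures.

C = D/d = 79.0/9.3 = 8.4946; K_W = (4C−1)/(4C−4)+0.615/C = 1.1725; K_s = 1+0.5/C = 1.0589
F_a = (F_max−F_min)/2 = 342.5 N; F_m = (F_max+F_min)/2 = 611.5 N
τ_a = K_W·8F_aD/(πd³) = 1.1725 × 85.66 = 100.43 MPa
τ_m = K_s·8F_mD/(πd³) = 1.0589 × 152.94 = 161.94 MPa
Soderberg: 1/n_f = τ_a/S_se + τ_m/S_sy = 100.43/443 + 161.94/929 = 0.22671 + 0.17432 = 0.40103
n_f = 1/0.40103 = 2.494

2.49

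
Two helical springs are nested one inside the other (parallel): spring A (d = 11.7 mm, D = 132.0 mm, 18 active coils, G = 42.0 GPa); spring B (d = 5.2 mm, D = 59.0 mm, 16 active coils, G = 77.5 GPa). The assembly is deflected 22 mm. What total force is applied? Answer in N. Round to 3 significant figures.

k_A = Gd⁴/(8D³N_a) = (42.0×10³)(11.7⁴)/(8·132.0³·18) = 2.3763 N/mm
k_B = Gd⁴/(8D³N_a) = (77.5×10³)(5.2⁴)/(8·59.0³·16) = 2.1555 N/mm
Parallel: k_eq = 2.3763 + 2.1555 = 4.5318 N/mm
F = k_eq·δ = 4.5318·22 = 99.701 N

99.7 N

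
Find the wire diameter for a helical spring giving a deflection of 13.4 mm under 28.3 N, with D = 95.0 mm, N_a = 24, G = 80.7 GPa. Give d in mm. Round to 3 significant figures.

8.10 mm

Required rate k = F/δ = 28.3/13.4 = 2.1119 N/mm
d = (8D³N_a·k / G)^(1/4) = (8·95.0³·24·2.1119 / (80.7×10³))^0.25
  = (4308)^0.25 = 8.1016 mm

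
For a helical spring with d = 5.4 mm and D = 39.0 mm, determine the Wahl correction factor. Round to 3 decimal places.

1.206

C = D/d = 39.0/5.4 = 7.2222
K_W = (4C−1)/(4C−4) + 0.615/C = 27.889/24.889 + 0.0852 = 1.2057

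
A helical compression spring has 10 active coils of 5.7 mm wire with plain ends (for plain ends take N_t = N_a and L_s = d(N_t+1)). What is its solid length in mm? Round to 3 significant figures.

plain ends: N_t = N_a = 10
L_s = d·(N_t+1) = 5.7 × 11 = 62.7 mm

62.7 mm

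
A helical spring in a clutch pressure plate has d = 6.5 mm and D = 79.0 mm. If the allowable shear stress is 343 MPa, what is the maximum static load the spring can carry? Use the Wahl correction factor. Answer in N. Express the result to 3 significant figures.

C = D/d = 79.0/6.5 = 12.1538
K_W = (4C−1)/(4C−4) + 0.615/C = 47.615/44.615 + 0.0506 = 1.1178
τ_max = K·8FD/(πd³) → F_max = τ_allow·πd³/(8DK)
F_max = 343·π·6.5³/(8·79.0·1.1178) = 2.9593e+05/706.48 = 418.88 N

419 N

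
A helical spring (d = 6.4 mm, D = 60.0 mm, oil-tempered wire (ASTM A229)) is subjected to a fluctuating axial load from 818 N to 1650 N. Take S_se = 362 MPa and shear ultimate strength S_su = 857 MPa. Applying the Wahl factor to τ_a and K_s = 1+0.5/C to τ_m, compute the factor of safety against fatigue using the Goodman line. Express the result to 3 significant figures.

0.603

C = D/d = 60.0/6.4 = 9.3750; K_W = (4C−1)/(4C−4)+0.615/C = 1.1552; K_s = 1+0.5/C = 1.0533
F_a = (F_max−F_min)/2 = 416 N; F_m = (F_max+F_min)/2 = 1234 N
τ_a = K_W·8F_aD/(πd³) = 1.1552 × 242.46 = 280.08 MPa
τ_m = K_s·8F_mD/(πd³) = 1.0533 × 719.23 = 757.59 MPa
Goodman: 1/n_f = τ_a/S_se + τ_m/S_su = 280.08/362 + 757.59/857 = 0.77371 + 0.88400 = 1.6577
n_f = 1/1.6577 = 0.6032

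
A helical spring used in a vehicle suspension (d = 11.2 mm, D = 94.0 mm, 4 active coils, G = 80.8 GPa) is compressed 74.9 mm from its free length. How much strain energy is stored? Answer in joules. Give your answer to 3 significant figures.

k = Gd⁴/(8D³N_a) = (80.8×10³)(11.2⁴)/(8·94.0³·4) = 47.835 N/mm
U = ½kδ² = 0.5 × 47.835 × 74.9² = 1.3418e+05 N·mm = 134.18 J

134 J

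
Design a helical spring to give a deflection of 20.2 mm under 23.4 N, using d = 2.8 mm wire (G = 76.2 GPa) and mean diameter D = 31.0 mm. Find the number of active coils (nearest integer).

Required rate k = F/δ = 23.4/20.2 = 1.1584 N/mm
N_a = Gd⁴/(8D³k) = (76.2×10³ × 2.8⁴)/(8 × 31.0³ × 1.1584)
    = 4.68368e+06 / 276083 = 16.96 → 17 coils

17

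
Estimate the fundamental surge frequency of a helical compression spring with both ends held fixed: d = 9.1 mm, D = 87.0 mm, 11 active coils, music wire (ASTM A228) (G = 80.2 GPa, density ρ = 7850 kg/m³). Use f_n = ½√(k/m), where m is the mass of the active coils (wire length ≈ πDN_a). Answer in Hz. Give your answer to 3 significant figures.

39.3 Hz

k = Gd⁴/(8D³N_a) = (80.2×10³)(9.1⁴)/(8·87.0³·11) = 9.4907 N/mm = 9490.7 N/m
Wire length L = πDN_a = π·87.0·11 = 3006.5 mm
m = ρ·(πd²/4)·L = 7850 × 65.039×10⁻⁶ m² × 3.0065 m = 1.535 kg
f_n = ½√(k/m) = 0.5·√(9490.7/1.535) = 0.5·√(6182.9) = 39.316 Hz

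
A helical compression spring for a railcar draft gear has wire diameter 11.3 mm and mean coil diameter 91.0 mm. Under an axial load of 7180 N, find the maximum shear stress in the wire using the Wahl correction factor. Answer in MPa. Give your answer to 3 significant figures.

Spring index C = D/d = 91.0/11.3 = 8.0531
K_W = (4C−1)/(4C−4) + 0.615/C = 31.212/28.212 + 0.0764 = 1.1827
τ₀ = 8FD/(πd³) = 8·7180·91.0/(π·11.3³) = 5.22704e+06/4533 = 1153.1 MPa
τ_max = K·τ₀ = 1.1827 × 1153.1 = 1363.8 MPa

1360 MPa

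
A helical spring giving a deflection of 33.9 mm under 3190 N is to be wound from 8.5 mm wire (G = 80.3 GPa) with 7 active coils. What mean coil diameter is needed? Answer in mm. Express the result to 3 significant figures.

Required rate k = F/δ = 3190/33.9 = 94.1 N/mm
D = (Gd⁴/(8N_a·k))^(1/3) = (80.3×10³·8.5⁴/(8·7·94.1))^(1/3)
  = (79544.9)^(1/3) = 43.0068 mm

43.0 mm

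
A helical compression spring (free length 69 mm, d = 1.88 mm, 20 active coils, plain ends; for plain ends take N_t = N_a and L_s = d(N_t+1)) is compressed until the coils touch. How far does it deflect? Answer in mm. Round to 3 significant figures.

29.5 mm

N_t = 20; L_s = 1.88·21 = 39.48 mm
δ_solid = L₀ − L_s = 69 − 39.48 = 29.52 mm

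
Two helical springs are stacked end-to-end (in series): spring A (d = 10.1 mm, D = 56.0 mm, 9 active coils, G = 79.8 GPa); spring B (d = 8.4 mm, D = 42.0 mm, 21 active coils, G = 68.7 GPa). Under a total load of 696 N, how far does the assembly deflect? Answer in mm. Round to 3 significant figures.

k_A = Gd⁴/(8D³N_a) = (79.8×10³)(10.1⁴)/(8·56.0³·9) = 65.674 N/mm
k_B = Gd⁴/(8D³N_a) = (68.7×10³)(8.4⁴)/(8·42.0³·21) = 27.48 N/mm
Series: 1/k_eq = 1/65.674 + 1/27.48 = 0.051617; k_eq = 19.374 N/mm
δ = F/k_eq = 696/19.374 = 35.925 mm

35.9 mm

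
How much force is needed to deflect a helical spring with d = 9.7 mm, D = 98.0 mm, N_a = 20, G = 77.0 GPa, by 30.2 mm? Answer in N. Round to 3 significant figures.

k = Gd⁴/(8D³N_a) = (77.0×10³)(9.7⁴)/(8·98.0³·20) = 4.5267 N/mm
F = k·δ = 4.5267 × 30.2 = 136.71 N

137 N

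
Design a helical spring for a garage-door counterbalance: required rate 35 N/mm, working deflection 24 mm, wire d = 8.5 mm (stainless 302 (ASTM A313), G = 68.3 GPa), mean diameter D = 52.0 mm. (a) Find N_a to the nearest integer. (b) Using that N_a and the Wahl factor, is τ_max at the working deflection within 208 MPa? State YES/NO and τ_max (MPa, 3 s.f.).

N_a = Gd⁴/(8D³k) = (68.3×10³)(8.5⁴)/(8·52.0³·35) = 9.056 → N_a = 9
Actual rate k = Gd⁴/(8D³·9) = 35.217 N/mm
Working load F = kδ = 35.217·24 = 845.21 N
C = 52.0/8.5 = 6.1176; K_W = (4C−1)/(4C−4)+0.615/C = 1.2471
τ_max = K_W·8FD/(πd³) = 1.2471·182.24 = 227.27 MPa
τ_max > 208 MPa → exceeds allowable

(a) 9 coils; (b) NO, τ_max = 227 MPa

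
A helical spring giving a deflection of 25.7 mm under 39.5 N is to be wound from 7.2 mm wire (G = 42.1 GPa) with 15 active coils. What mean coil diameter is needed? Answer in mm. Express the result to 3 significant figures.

Required rate k = F/δ = 39.5/25.7 = 1.537 N/mm
D = (Gd⁴/(8N_a·k))^(1/3) = (42.1×10³·7.2⁴/(8·15·1.537))^(1/3)
  = (613433)^(1/3) = 84.9680 mm

85.0 mm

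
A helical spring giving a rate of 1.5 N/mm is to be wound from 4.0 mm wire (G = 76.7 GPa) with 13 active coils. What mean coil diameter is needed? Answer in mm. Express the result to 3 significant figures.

D = (Gd⁴/(8N_a·k))^(1/3) = (76.7×10³·4.0⁴/(8·13·1.5))^(1/3)
  = (125867)^(1/3) = 50.1153 mm

50.1 mm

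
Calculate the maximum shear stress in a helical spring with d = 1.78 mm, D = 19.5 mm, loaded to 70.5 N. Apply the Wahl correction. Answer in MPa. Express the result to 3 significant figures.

702 MPa

Spring index C = D/d = 19.5/1.78 = 10.9551
K_W = (4C−1)/(4C−4) + 0.615/C = 42.820/39.820 + 0.0561 = 1.1315
τ₀ = 8FD/(πd³) = 8·70.5·19.5/(π·1.78³) = 10998/17.718 = 620.73 MPa
τ_max = K·τ₀ = 1.1315 × 620.73 = 702.34 MPa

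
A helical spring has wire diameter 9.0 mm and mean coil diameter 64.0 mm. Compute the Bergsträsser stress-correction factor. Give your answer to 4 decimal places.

C = D/d = 64.0/9.0 = 7.1111
K_B = (4C+2)/(4C−3) = 30.444/25.444 = 1.1965

1.1965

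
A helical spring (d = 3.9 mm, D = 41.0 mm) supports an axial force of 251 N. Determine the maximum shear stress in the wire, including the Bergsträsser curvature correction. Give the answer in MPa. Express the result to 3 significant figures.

Spring index C = D/d = 41.0/3.9 = 10.5128
K_B = (4C+2)/(4C−3) = 44.051/39.051 = 1.1280
τ₀ = 8FD/(πd³) = 8·251·41.0/(π·3.9³) = 82328/186.36 = 441.78 MPa
τ_max = K·τ₀ = 1.1280 × 441.78 = 498.34 MPa

498 MPa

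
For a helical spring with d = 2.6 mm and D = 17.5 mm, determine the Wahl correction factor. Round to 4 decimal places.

C = D/d = 17.5/2.6 = 6.7308
K_W = (4C−1)/(4C−4) + 0.615/C = 25.923/22.923 + 0.0914 = 1.2222

1.2222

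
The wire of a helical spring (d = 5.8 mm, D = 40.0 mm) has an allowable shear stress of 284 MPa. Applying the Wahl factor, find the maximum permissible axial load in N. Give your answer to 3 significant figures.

C = D/d = 40.0/5.8 = 6.8966
K_W = (4C−1)/(4C−4) + 0.615/C = 26.586/23.586 + 0.0892 = 1.2164
τ_max = K·8FD/(πd³) → F_max = τ_allow·πd³/(8DK)
F_max = 284·π·5.8³/(8·40.0·1.2164) = 1.7408e+05/389.24 = 447.24 N

447 N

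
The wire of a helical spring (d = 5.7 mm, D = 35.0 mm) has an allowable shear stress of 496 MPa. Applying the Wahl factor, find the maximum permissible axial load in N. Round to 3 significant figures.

827 N

C = D/d = 35.0/5.7 = 6.1404
K_W = (4C−1)/(4C−4) + 0.615/C = 23.561/20.561 + 0.1002 = 1.2461
τ_max = K·8FD/(πd³) → F_max = τ_allow·πd³/(8DK)
F_max = 496·π·5.7³/(8·35.0·1.2461) = 2.8857e+05/348.9 = 827.1 N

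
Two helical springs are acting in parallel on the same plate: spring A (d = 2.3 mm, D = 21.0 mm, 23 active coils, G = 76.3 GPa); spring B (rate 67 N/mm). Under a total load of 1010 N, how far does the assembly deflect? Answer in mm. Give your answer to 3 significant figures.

14.8 mm

k_A = Gd⁴/(8D³N_a) = (76.3×10³)(2.3⁴)/(8·21.0³·23) = 1.253 N/mm
Parallel: k_eq = 1.253 + 67 = 68.253 N/mm
δ = F/k_eq = 1010/68.253 = 14.798 mm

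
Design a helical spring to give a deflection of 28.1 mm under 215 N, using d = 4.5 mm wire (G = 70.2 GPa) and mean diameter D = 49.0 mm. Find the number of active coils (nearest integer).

Required rate k = F/δ = 215/28.1 = 7.6512 N/mm
N_a = Gd⁴/(8D³k) = (70.2×10³ × 4.5⁴)/(8 × 49.0³ × 7.6512)
    = 2.87864e+07 / 7.20129e+06 = 3.997 → 4 coils

4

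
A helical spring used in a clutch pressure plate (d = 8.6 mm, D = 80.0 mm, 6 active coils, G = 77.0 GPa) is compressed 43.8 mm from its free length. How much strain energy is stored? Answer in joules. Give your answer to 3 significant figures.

16.4 J

k = Gd⁴/(8D³N_a) = (77.0×10³)(8.6⁴)/(8·80.0³·6) = 17.139 N/mm
U = ½kδ² = 0.5 × 17.139 × 43.8² = 16440 N·mm = 16.44 J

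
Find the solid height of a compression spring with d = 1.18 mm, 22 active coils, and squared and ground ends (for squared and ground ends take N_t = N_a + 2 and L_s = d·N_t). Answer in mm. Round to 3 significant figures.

28.3 mm

squared and ground ends: N_t = N_a + 2 = 22 + 2 = 24
L_s = d·N_t = 1.18 × 24 = 28.32 mm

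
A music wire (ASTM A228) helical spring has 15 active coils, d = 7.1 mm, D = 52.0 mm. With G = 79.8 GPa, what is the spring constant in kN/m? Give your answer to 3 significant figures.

k = Gd⁴/(8D³N_a) = (79.8×10³ × 7.1⁴) / (8 × 52.0³ × 15)
  = 2.02785e+08 / 1.6873e+07 = 12.018 N/mm

12.0 kN/m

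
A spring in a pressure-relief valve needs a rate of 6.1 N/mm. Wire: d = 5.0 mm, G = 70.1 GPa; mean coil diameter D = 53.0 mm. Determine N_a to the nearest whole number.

6

N_a = Gd⁴/(8D³k) = (70.1×10³ × 5.0⁴)/(8 × 53.0³ × 6.1)
    = 4.38125e+07 / 7.2652e+06 = 6.03 → 6 coils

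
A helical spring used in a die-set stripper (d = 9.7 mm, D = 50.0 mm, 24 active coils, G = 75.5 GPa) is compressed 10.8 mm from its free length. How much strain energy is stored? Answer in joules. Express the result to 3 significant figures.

k = Gd⁴/(8D³N_a) = (75.5×10³)(9.7⁴)/(8·50.0³·24) = 27.85 N/mm
U = ½kδ² = 0.5 × 27.85 × 10.8² = 1624.2 N·mm = 1.6242 J

1.62 J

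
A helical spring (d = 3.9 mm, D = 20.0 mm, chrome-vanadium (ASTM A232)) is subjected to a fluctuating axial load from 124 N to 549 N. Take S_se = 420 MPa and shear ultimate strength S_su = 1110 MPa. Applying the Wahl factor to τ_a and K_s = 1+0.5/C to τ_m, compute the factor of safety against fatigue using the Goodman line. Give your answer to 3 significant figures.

1.17

C = D/d = 20.0/3.9 = 5.1282; K_W = (4C−1)/(4C−4)+0.615/C = 1.3016; K_s = 1+0.5/C = 1.0975
F_a = (F_max−F_min)/2 = 212.5 N; F_m = (F_max+F_min)/2 = 336.5 N
τ_a = K_W·8F_aD/(πd³) = 1.3016 × 182.45 = 237.47 MPa
τ_m = K_s·8F_mD/(πd³) = 1.0975 × 288.91 = 317.08 MPa
Goodman: 1/n_f = τ_a/S_se + τ_m/S_su = 237.47/420 + 317.08/1110 = 0.56541 + 0.28566 = 0.85107
n_f = 1/0.85107 = 1.175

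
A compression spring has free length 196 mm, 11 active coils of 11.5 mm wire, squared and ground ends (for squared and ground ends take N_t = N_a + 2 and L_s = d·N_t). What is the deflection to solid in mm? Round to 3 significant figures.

46.5 mm

N_t = 13; L_s = 11.5·13 = 149.5 mm
δ_solid = L₀ − L_s = 196 − 149.5 = 46.5 mm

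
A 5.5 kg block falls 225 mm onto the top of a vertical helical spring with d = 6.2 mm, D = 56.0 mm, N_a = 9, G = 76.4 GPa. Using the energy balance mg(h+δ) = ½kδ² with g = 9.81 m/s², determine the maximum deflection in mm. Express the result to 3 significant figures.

58.5 mm

k = Gd⁴/(8D³N_a) = (76.4×10³)(6.2⁴)/(8·56.0³·9) = 8.9282 N/mm
W = mg = 5.5 × 9.81 = 53.955 N
½kδ² − Wδ − Wh = 0 → δ = (W + √(W² + 2kWh))/k
δ = (53.955 + √(2911.1 + 216774))/8.9282 = (53.955 + 468.71)/8.9282 = 58.541 mm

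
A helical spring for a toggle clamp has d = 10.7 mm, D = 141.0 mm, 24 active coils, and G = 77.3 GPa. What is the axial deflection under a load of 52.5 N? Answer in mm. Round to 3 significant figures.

27.9 mm

k = Gd⁴/(8D³N_a) = (77.3×10³)(10.7⁴)/(8·141.0³·24) = 1.8826 N/mm
δ = F/k = 52.5 / 1.8826 = 27.887 mm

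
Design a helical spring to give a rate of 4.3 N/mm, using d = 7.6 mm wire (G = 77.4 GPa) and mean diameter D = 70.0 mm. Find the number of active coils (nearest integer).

N_a = Gd⁴/(8D³k) = (77.4×10³ × 7.6⁴)/(8 × 70.0³ × 4.3)
    = 2.58223e+08 / 1.17992e+07 = 21.88 → 22 coils

22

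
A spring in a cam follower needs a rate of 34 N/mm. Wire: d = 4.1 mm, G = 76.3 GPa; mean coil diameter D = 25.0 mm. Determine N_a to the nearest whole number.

N_a = Gd⁴/(8D³k) = (76.3×10³ × 4.1⁴)/(8 × 25.0³ × 34)
    = 2.15606e+07 / 4.25e+06 = 5.073 → 5 coils

5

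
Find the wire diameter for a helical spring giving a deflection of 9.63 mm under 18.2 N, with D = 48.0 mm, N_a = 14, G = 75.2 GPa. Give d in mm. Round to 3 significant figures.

Required rate k = F/δ = 18.2/9.63 = 1.8899 N/mm
d = (8D³N_a·k / G)^(1/4) = (8·48.0³·14·1.8899 / (75.2×10³))^0.25
  = (311.29)^0.25 = 4.2004 mm

4.20 mm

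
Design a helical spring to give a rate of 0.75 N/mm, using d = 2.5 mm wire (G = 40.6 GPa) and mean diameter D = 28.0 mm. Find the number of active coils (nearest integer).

N_a = Gd⁴/(8D³k) = (40.6×10³ × 2.5⁴)/(8 × 28.0³ × 0.75)
    = 1.58594e+06 / 131712 = 12.04 → 12 coils

12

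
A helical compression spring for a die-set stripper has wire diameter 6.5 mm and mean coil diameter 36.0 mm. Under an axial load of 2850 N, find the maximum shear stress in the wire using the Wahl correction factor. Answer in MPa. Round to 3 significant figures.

Spring index C = D/d = 36.0/6.5 = 5.5385
K_W = (4C−1)/(4C−4) + 0.615/C = 21.154/18.154 + 0.1110 = 1.2763
τ₀ = 8FD/(πd³) = 8·2850·36.0/(π·6.5³) = 820800/862.76 = 951.37 MPa
τ_max = K·τ₀ = 1.2763 × 951.37 = 1214.2 MPa

1210 MPa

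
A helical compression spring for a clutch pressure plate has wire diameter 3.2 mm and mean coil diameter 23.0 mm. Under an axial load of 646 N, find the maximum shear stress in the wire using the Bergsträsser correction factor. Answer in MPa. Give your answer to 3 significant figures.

Spring index C = D/d = 23.0/3.2 = 7.1875
K_B = (4C+2)/(4C−3) = 30.750/25.750 = 1.1942
τ₀ = 8FD/(πd³) = 8·646·23.0/(π·3.2³) = 118864/102.94 = 1154.7 MPa
τ_max = K·τ₀ = 1.1942 × 1154.7 = 1378.9 MPa

1380 MPa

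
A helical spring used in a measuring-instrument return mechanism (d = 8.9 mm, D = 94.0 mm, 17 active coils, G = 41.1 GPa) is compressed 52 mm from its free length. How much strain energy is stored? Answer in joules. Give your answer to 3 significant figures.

3.09 J

k = Gd⁴/(8D³N_a) = (41.1×10³)(8.9⁴)/(8·94.0³·17) = 2.2829 N/mm
U = ½kδ² = 0.5 × 2.2829 × 52² = 3086.4 N·mm = 3.0864 J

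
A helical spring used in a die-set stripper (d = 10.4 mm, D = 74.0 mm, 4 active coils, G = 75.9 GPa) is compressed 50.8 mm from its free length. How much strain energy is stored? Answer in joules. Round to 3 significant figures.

k = Gd⁴/(8D³N_a) = (75.9×10³)(10.4⁴)/(8·74.0³·4) = 68.475 N/mm
U = ½kδ² = 0.5 × 68.475 × 50.8² = 88354 N·mm = 88.354 J

88.4 J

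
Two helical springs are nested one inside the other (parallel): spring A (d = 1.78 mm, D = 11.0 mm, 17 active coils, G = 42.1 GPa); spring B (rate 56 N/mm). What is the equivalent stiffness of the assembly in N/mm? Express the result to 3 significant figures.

k_A = Gd⁴/(8D³N_a) = (42.1×10³)(1.78⁴)/(8·11.0³·17) = 2.3348 N/mm
Parallel: k_eq = 2.3348 + 56 = 58.335 N/mm

58.3 N/mm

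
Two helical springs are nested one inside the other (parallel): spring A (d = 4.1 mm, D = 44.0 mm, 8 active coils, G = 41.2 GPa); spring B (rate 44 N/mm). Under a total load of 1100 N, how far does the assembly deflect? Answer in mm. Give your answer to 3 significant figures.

k_A = Gd⁴/(8D³N_a) = (41.2×10³)(4.1⁴)/(8·44.0³·8) = 2.1355 N/mm
Parallel: k_eq = 2.1355 + 44 = 46.135 N/mm
δ = F/k_eq = 1100/46.135 = 23.843 mm

23.8 mm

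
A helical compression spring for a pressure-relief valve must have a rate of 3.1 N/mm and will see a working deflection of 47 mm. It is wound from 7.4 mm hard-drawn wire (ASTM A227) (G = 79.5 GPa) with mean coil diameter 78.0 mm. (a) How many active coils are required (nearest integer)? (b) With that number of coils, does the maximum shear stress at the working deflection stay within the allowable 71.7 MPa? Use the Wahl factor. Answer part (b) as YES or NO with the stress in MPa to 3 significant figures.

N_a = Gd⁴/(8D³k) = (79.5×10³)(7.4⁴)/(8·78.0³·3.1) = 20.26 → N_a = 20
Actual rate k = Gd⁴/(8D³·20) = 3.1397 N/mm
Working load F = kδ = 3.1397·47 = 147.57 N
C = 78.0/7.4 = 10.5405; K_W = (4C−1)/(4C−4)+0.615/C = 1.1370
τ_max = K_W·8FD/(πd³) = 1.1370·72.332 = 82.238 MPa
τ_max > 71.7 MPa → exceeds allowable

(a) 20 coils; (b) NO, τ_max = 82.2 MPa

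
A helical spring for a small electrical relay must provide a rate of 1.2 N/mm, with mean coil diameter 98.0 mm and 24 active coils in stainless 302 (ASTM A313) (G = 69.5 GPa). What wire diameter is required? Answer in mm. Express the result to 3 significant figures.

d = (8D³N_a·k / G)^(1/4) = (8·98.0³·24·1.2 / (69.5×10³))^0.25
  = (3120.2)^0.25 = 7.4738 mm

7.47 mm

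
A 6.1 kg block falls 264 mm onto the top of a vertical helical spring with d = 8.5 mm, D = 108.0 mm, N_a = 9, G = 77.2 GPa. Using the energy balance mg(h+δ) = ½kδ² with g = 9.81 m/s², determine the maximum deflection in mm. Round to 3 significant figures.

k = Gd⁴/(8D³N_a) = (77.2×10³)(8.5⁴)/(8·108.0³·9) = 4.4431 N/mm
W = mg = 6.1 × 9.81 = 59.841 N
½kδ² − Wδ − Wh = 0 → δ = (W + √(W² + 2kWh))/k
δ = (59.841 + √(3580.9 + 140385))/4.4431 = (59.841 + 379.43)/4.4431 = 98.865 mm

98.9 mm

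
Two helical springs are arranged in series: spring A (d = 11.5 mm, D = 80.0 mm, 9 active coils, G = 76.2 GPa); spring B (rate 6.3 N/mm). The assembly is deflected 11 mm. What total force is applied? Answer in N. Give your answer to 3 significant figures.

59.0 N

k_A = Gd⁴/(8D³N_a) = (76.2×10³)(11.5⁴)/(8·80.0³·9) = 36.153 N/mm
Series: 1/k_eq = 1/36.153 + 1/6.3 = 0.18639; k_eq = 5.3651 N/mm
F = k_eq·δ = 5.3651·11 = 59.016 N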